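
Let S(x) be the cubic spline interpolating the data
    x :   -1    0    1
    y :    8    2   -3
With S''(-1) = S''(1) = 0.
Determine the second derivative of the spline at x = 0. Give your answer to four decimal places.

1.5000

Write M_i for S''(x_i). With h_i = 1, 1 and divided differences Δ_i = -6, -5, the continuity of S' gives the tridiagonal system
  1·M_0 + 4·M_1 + 1·M_2 = 6(Δ_1 - Δ_0) = 6
Natural end conditions: M_0 = M_2 = 0.
Hence M_0 = 0, M_1 = 3/2, M_2 = 0.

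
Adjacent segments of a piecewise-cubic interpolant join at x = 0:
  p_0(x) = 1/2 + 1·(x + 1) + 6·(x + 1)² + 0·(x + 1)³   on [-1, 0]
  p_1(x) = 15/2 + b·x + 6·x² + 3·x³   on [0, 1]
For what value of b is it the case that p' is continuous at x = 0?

13

p_0'(x) = 1 + 12·(x + 1) + 0·(x + 1)², so p_0'(0) = 13. On the right, p_1'(0) = b, so b = 13.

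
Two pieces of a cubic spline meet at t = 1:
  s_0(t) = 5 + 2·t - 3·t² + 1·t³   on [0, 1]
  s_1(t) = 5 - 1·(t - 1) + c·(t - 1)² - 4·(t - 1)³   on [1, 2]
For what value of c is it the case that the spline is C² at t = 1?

s_0''(t) = -6 + 6·t, so s_0''(1) = 0. On the right, s_1''(1) = 2c, so c = 0.

0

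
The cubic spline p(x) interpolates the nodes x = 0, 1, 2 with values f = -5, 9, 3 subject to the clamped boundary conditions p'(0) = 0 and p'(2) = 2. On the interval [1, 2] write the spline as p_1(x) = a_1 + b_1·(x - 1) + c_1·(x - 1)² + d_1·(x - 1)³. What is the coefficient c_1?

-31

Put M_i = p'' at the i-th knot. Here h = (1, 1) and Δ = (14, -6), so the interior equations h_(i-1)·M_(i-1) + 2(h_(i-1)+h_i)·M_i + h_i·M_(i+1) = 6(Δ_i − Δ_(i-1)) read
  1·M_0 + 4·M_1 + 1·M_2 = 6(Δ_1 - Δ_0) = -120
Clamped end conditions give two more equations: 2h_0·M_0 + h_0·M_1 = 6(Δ_0 - p'(0)) = 84 and h_1·M_1 + 2h_1·M_2 = 6(p'(2) - Δ_1) = 48.
Forward elimination and back-substitution give M_0 = 73, M_1 = -62, M_2 = 55.
On [1, 2], with p_1(x) = a_1 + b_1·(x - 1) + c_1·(x - 1)² + d_1·(x - 1)³: c_1 = M_1/2 = -31, d_1 = (M_2 - M_1)/(6h_1) = 39/2, b_1 = Δ_1 - h_1(2M_1 + M_2)/6 = 11/2.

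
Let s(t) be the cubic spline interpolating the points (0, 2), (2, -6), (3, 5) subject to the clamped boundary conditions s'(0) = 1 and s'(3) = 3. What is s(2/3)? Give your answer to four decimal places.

-0.9383

Put σ_i = s'' at the i-th knot. Here h = (2, 1) and Δ = (-4, 11), so the interior equations h_(i-1)·σ_(i-1) + 2(h_(i-1)+h_i)·σ_i + h_i·σ_(i+1) = 6(Δ_i − Δ_(i-1)) read
  2·σ_0 + 6·σ_1 + 1·σ_2 = 6(Δ_1 - Δ_0) = 90
Clamped end conditions give two more equations: 2h_0·σ_0 + h_0·σ_1 = 6(Δ_0 - s'(0)) = -30 and h_1·σ_1 + 2h_1·σ_2 = 6(s'(3) - Δ_1) = -48.
Solving: σ_0 = -131/6, σ_1 = 86/3, σ_2 = -115/3.
On [0, 2], s(t) = 2 + 1·t - 131/12·t² + 101/24·t³.
With t = 2/3: s(2/3) = -76/81.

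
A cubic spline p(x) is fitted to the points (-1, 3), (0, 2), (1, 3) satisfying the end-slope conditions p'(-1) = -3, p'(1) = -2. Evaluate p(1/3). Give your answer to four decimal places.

Put M_i = p'' at the i-th knot. Here h = (1, 1) and Δ = (-1, 1), so the interior equations h_(i-1)·M_(i-1) + 2(h_(i-1)+h_i)·M_i + h_i·M_(i+1) = 6(Δ_i − Δ_(i-1)) read
  1·M_0 + 4·M_1 + 1·M_2 = 6(Δ_1 - Δ_0) = 12
Clamped end conditions give two more equations: 2h_0·M_0 + h_0·M_1 = 6(Δ_0 - p'(-1)) = 12 and h_1·M_1 + 2h_1·M_2 = 6(p'(1) - Δ_1) = -18.
Solving the tridiagonal system: M_0 = 7/2, M_1 = 5, M_2 = -23/2.
On [0, 1], p(x) = 2 + 5/4·x + 5/2·x² - 11/4·x³.
With x = 1/3: p(1/3) = 70/27.

2.5926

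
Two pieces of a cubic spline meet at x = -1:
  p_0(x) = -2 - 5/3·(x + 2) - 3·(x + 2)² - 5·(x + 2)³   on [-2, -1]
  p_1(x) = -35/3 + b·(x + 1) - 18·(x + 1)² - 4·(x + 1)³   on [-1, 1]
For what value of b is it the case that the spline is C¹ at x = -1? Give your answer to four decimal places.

p_0'(x) = -5/3 - 6·(x + 2) - 15·(x + 2)², so p_0'(-1) = -68/3. On the right, p_1'(-1) = b, so b = -68/3.

-22.6667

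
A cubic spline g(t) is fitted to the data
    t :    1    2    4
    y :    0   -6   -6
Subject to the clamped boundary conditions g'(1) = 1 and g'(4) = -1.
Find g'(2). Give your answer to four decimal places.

-6.1667

Put M_i = g'' at the i-th knot. Here h = (1, 2) and Δ = (-6, 0), so the interior equations h_(i-1)·M_(i-1) + 2(h_(i-1)+h_i)·M_i + h_i·M_(i+1) = 6(Δ_i − Δ_(i-1)) read
  1·M_0 + 6·M_1 + 2·M_2 = 6(Δ_1 - Δ_0) = 36
Clamped end conditions give two more equations: 2h_0·M_0 + h_0·M_1 = 6(Δ_0 - g'(1)) = -42 and h_1·M_1 + 2h_1·M_2 = 6(g'(4) - Δ_1) = -6.
Solving: M_0 = -83/3, M_1 = 40/3, M_2 = -49/6.
On [2, 4], g'(t) = b_1 + 2c_1·(t - 2) + 3d_1·(t - 2)² with b_1 = Δ_1 - h_1(2M_1 + M_2)/6 = -37/6, c_1 = M_1/2 = 20/3, d_1 = (M_2 - M_1)/(6h_1) = -43/24. So g'(2) = -37/6.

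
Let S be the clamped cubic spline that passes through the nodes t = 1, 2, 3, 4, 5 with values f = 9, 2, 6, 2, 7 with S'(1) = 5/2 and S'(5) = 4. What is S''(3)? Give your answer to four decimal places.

-26.6250

Let m_i = S''(x_i). Step sizes h_i = 1, 1, 1, 1; slopes of the chords Δ_i = (y_(i+1) - y_i)/h_i = -7, 4, -4, 5.
  1·m_0 + 4·m_1 + 1·m_2 = 6(Δ_1 - Δ_0) = 66
  1·m_1 + 4·m_2 + 1·m_3 = 6(Δ_2 - Δ_1) = -48
  1·m_2 + 4·m_3 + 1·m_4 = 6(Δ_3 - Δ_2) = 54
Clamped end conditions give two more equations: 2h_0·m_0 + h_0·m_1 = 6(Δ_0 - S'(1)) = -57 and h_3·m_3 + 2h_3·m_4 = 6(S'(5) - Δ_3) = -6.
Forward elimination and back-substitution give m_0 = -2565/56, m_1 = 969/28, m_2 = -213/8, m_3 = 669/28, m_4 = -837/56.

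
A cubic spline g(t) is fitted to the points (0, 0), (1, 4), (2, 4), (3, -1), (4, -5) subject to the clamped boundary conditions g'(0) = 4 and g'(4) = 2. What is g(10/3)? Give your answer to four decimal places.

-3.1561

With m_i denoting the second derivative at x_i, h_i = 1, 1, 1, 1, and Δ_i = (y_(i+1) − y_i)/h_i = 4, 0, -5, -4:
  1·m_0 + 4·m_1 + 1·m_2 = 6(Δ_1 - Δ_0) = -24
  1·m_1 + 4·m_2 + 1·m_3 = 6(Δ_2 - Δ_1) = -30
  1·m_2 + 4·m_3 + 1·m_4 = 6(Δ_3 - Δ_2) = 6
Clamped end conditions give two more equations: 2h_0·m_0 + h_0·m_1 = 6(Δ_0 - g'(0)) = 0 and h_3·m_3 + 2h_3·m_4 = 6(g'(4) - Δ_3) = 36.
Hence m_0 = 73/28, m_1 = -73/14, m_2 = -23/4, m_3 = -25/14, m_4 = 529/28.
On [3, 4], g(t) = -1 - 367/56·(t - 3) - 25/28·(t - 3)² + 193/56·(t - 3)³.
With (t - 3) = 1/3: g(10/3) = -1193/378.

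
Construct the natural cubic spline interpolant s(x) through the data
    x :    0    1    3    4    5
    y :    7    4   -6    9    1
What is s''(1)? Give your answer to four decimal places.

Write M_i for s''(x_i). With h_i = 1, 2, 1, 1 and divided differences Δ_i = -3, -5, 15, -8, the continuity of s' gives the tridiagonal system
  1·M_0 + 6·M_1 + 2·M_2 = 6(Δ_1 - Δ_0) = -12
  2·M_1 + 6·M_2 + 1·M_3 = 6(Δ_2 - Δ_1) = 120
  1·M_2 + 4·M_3 + 1·M_4 = 6(Δ_3 - Δ_2) = -138
Natural end conditions: M_0 = M_4 = 0.
Hence M_0 = 0, M_1 = -756/61, M_2 = 1902/61, M_3 = -2580/61, M_4 = 0.

-12.3934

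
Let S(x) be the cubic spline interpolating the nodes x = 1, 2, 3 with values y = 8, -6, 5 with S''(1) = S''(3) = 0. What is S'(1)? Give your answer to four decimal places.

Put M_i = S'' at the i-th knot. Here h = (1, 1) and Δ = (-14, 11), so the interior equations h_(i-1)·M_(i-1) + 2(h_(i-1)+h_i)·M_i + h_i·M_(i+1) = 6(Δ_i − Δ_(i-1)) read
  1·M_0 + 4·M_1 + 1·M_2 = 6(Δ_1 - Δ_0) = 150
Natural end conditions: M_0 = M_2 = 0.
Hence M_0 = 0, M_1 = 75/2, M_2 = 0.
On [1, 2], S'(x) = b_0 + 2c_0·(x - 1) + 3d_0·(x - 1)² with b_0 = Δ_0 - h_0(2M_0 + M_1)/6 = -81/4, c_0 = M_0/2 = 0, d_0 = (M_1 - M_0)/(6h_0) = 25/4. So S'(1) = -81/4.

-20.2500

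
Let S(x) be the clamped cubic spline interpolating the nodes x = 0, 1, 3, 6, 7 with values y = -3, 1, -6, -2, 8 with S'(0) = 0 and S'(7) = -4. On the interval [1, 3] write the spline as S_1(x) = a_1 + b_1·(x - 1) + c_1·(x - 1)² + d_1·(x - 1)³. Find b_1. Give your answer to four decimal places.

3.2725

With M_i denoting the second derivative at x_i, h_i = 1, 2, 3, 1, and Δ_i = (y_(i+1) − y_i)/h_i = 4, -7/2, 4/3, 10:
  1·M_0 + 6·M_1 + 2·M_2 = 6(Δ_1 - Δ_0) = -45
  2·M_1 + 10·M_2 + 3·M_3 = 6(Δ_2 - Δ_1) = 29
  3·M_2 + 8·M_3 + 1·M_4 = 6(Δ_3 - Δ_2) = 52
Clamped end conditions give two more equations: 2h_0·M_0 + h_0·M_1 = 6(Δ_0 - S'(0)) = 24 and h_3·M_3 + 2h_3·M_4 = 6(S'(7) - Δ_3) = -84.
Solving: M_0 = 3875/222, M_1 = -1211/111, M_2 = 667/444, M_3 = 883/74, M_4 = -7099/148.
On [1, 3], with S_1(x) = a_1 + b_1·(x - 1) + c_1·(x - 1)² + d_1·(x - 1)³: c_1 = M_1/2 = -1211/222, d_1 = (M_2 - M_1)/(6h_1) = 1837/1776, b_1 = Δ_1 - h_1(2M_1 + M_2)/6 = 1453/444.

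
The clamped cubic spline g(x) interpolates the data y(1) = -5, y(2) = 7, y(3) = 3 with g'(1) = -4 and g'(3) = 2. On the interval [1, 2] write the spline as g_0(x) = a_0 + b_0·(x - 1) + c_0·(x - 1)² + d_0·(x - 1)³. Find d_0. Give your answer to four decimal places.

-21.5000

Put m_i = g'' at the i-th knot. Here h = (1, 1) and Δ = (12, -4), so the interior equations h_(i-1)·m_(i-1) + 2(h_(i-1)+h_i)·m_i + h_i·m_(i+1) = 6(Δ_i − Δ_(i-1)) read
  1·m_0 + 4·m_1 + 1·m_2 = 6(Δ_1 - Δ_0) = -96
Clamped end conditions give two more equations: 2h_0·m_0 + h_0·m_1 = 6(Δ_0 - g'(1)) = 96 and h_1·m_1 + 2h_1·m_2 = 6(g'(3) - Δ_1) = 36.
Solving the tridiagonal system: m_0 = 75, m_1 = -54, m_2 = 45.
On [1, 2], with g_0(x) = a_0 + b_0·(x - 1) + c_0·(x - 1)² + d_0·(x - 1)³: c_0 = m_0/2 = 75/2, d_0 = (m_1 - m_0)/(6h_0) = -43/2, b_0 = Δ_0 - h_0(2m_0 + m_1)/6 = -4.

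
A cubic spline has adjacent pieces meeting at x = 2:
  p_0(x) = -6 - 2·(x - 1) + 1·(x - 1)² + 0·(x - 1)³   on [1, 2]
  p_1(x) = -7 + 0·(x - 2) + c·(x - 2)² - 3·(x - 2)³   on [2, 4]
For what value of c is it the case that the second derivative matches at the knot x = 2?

p_0''(x) = 2 + 0·(x - 1), so p_0''(2) = 2. On the right, p_1''(2) = 2c, so c = 1.

1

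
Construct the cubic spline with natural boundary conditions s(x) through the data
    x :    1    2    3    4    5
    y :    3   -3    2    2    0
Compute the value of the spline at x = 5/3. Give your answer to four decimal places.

With m_i denoting the second derivative at x_i, h_i = 1, 1, 1, 1, and Δ_i = (y_(i+1) − y_i)/h_i = -6, 5, 0, -2:
  1·m_0 + 4·m_1 + 1·m_2 = 6(Δ_1 - Δ_0) = 66
  1·m_1 + 4·m_2 + 1·m_3 = 6(Δ_2 - Δ_1) = -30
  1·m_2 + 4·m_3 + 1·m_4 = 6(Δ_3 - Δ_2) = -12
Natural end conditions: m_0 = m_4 = 0.
Solving: m_0 = 0, m_1 = 549/28, m_2 = -87/7, m_3 = 3/28, m_4 = 0.
On [1, 2], s(x) = 3 - 519/56·(x - 1) + 0·(x - 1)² + 183/56·(x - 1)³.
With (x - 1) = 2/3: s(5/3) = -557/252.

-2.2103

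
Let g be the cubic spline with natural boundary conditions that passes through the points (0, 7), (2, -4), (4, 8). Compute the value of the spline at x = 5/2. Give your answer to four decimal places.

Let M_i = g''(x_i). Step sizes h_i = 2, 2; slopes of the chords Δ_i = (y_(i+1) - y_i)/h_i = -11/2, 6.
  2·M_0 + 8·M_1 + 2·M_2 = 6(Δ_1 - Δ_0) = 69
Natural end conditions: M_0 = M_2 = 0.
Forward elimination and back-substitution give M_0 = 0, M_1 = 69/8, M_2 = 0.
On [2, 4], g(x) = -4 + 1/4·(x - 2) + 69/16·(x - 2)² - 23/32·(x - 2)³.
With (x - 2) = 1/2: g(5/2) = -739/256.

-2.8867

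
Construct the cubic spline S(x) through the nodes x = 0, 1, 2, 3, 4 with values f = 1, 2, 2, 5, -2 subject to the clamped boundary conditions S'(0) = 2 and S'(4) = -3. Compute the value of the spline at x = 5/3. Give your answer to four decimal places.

With M_i denoting the second derivative at x_i, h_i = 1, 1, 1, 1, and Δ_i = (y_(i+1) − y_i)/h_i = 1, 0, 3, -7:
  1·M_0 + 4·M_1 + 1·M_2 = 6(Δ_1 - Δ_0) = -6
  1·M_1 + 4·M_2 + 1·M_3 = 6(Δ_2 - Δ_1) = 18
  1·M_2 + 4·M_3 + 1·M_4 = 6(Δ_3 - Δ_2) = -60
Clamped end conditions give two more equations: 2h_0·M_0 + h_0·M_1 = 6(Δ_0 - S'(0)) = -6 and h_3·M_3 + 2h_3·M_4 = 6(S'(4) - Δ_3) = 24.
Solving the tridiagonal system: M_0 = -13/14, M_1 = -29/7, M_2 = 23/2, M_3 = -167/7, M_4 = 335/14.
On [1, 2], S(x) = 2 - 15/28·(x - 1) - 29/14·(x - 1)² + 73/28·(x - 1)³.
With (x - 1) = 2/3: S(5/3) = 565/378.

1.4947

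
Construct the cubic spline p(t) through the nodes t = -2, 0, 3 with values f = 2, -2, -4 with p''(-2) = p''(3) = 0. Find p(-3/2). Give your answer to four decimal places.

0.8750

With σ_i denoting the second derivative at x_i, h_i = 2, 3, and Δ_i = (y_(i+1) − y_i)/h_i = -2, -2/3:
  2·σ_0 + 10·σ_1 + 3·σ_2 = 6(Δ_1 - Δ_0) = 8
Natural end conditions: σ_0 = σ_2 = 0.
Solving: σ_0 = 0, σ_1 = 4/5, σ_2 = 0.
On [-2, 0], p(t) = 2 - 34/15·(t + 2) + 0·(t + 2)² + 1/15·(t + 2)³.
With (t + 2) = 1/2: p(-3/2) = 7/8.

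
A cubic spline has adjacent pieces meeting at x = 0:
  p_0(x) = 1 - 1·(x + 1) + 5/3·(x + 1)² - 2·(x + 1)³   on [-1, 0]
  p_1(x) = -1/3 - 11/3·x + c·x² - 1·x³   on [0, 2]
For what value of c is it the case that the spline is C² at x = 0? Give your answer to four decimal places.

-4.3333

p_0''(x) = 10/3 - 12·(x + 1), so p_0''(0) = -26/3. On the right, p_1''(0) = 2c, so c = -13/3.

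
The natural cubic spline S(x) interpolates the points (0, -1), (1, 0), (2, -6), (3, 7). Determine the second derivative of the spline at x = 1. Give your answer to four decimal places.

-18.8000

With M_i denoting the second derivative at x_i, h_i = 1, 1, 1, and Δ_i = (y_(i+1) − y_i)/h_i = 1, -6, 13:
  1·M_0 + 4·M_1 + 1·M_2 = 6(Δ_1 - Δ_0) = -42
  1·M_1 + 4·M_2 + 1·M_3 = 6(Δ_2 - Δ_1) = 114
Natural end conditions: M_0 = M_3 = 0.
Forward elimination and back-substitution give M_0 = 0, M_1 = -94/5, M_2 = 166/5, M_3 = 0.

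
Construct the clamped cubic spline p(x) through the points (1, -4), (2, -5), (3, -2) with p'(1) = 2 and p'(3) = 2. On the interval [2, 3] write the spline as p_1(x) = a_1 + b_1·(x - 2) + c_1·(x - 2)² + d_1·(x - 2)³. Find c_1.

6

With M_i denoting the second derivative at x_i, h_i = 1, 1, and Δ_i = (y_(i+1) − y_i)/h_i = -1, 3:
  1·M_0 + 4·M_1 + 1·M_2 = 6(Δ_1 - Δ_0) = 24
Clamped end conditions give two more equations: 2h_0·M_0 + h_0·M_1 = 6(Δ_0 - p'(1)) = -18 and h_1·M_1 + 2h_1·M_2 = 6(p'(3) - Δ_1) = -6.
Forward elimination and back-substitution give M_0 = -15, M_1 = 12, M_2 = -9.
On [2, 3], with p_1(x) = a_1 + b_1·(x - 2) + c_1·(x - 2)² + d_1·(x - 2)³: c_1 = M_1/2 = 6, d_1 = (M_2 - M_1)/(6h_1) = -7/2, b_1 = Δ_1 - h_1(2M_1 + M_2)/6 = 1/2.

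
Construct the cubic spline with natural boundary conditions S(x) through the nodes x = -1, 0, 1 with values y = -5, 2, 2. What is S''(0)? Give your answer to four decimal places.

Put m_i = S'' at the i-th knot. Here h = (1, 1) and Δ = (7, 0), so the interior equations h_(i-1)·m_(i-1) + 2(h_(i-1)+h_i)·m_i + h_i·m_(i+1) = 6(Δ_i − Δ_(i-1)) read
  1·m_0 + 4·m_1 + 1·m_2 = 6(Δ_1 - Δ_0) = -42
Natural end conditions: m_0 = m_2 = 0.
Hence m_0 = 0, m_1 = -21/2, m_2 = 0.

-10.5000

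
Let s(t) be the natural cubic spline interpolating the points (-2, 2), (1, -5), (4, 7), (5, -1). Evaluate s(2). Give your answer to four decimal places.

0.6756

Write M_i for s''(x_i). With h_i = 3, 3, 1 and divided differences Δ_i = -7/3, 4, -8, the continuity of s' gives the tridiagonal system
  3·M_0 + 12·M_1 + 3·M_2 = 6(Δ_1 - Δ_0) = 38
  3·M_1 + 8·M_2 + 1·M_3 = 6(Δ_2 - Δ_1) = -72
Natural end conditions: M_0 = M_3 = 0.
Solving the tridiagonal system: M_0 = 0, M_1 = 520/87, M_2 = -326/29, M_3 = 0.
On [1, 4], s(t) = -5 + 317/87·(t - 1) + 260/87·(t - 1)² - 749/783·(t - 1)³.
With (t - 1) = 1: s(2) = 529/783.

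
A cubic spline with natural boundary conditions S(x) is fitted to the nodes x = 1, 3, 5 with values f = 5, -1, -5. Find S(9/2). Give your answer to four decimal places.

Put σ_i = S'' at the i-th knot. Here h = (2, 2) and Δ = (-3, -2), so the interior equations h_(i-1)·σ_(i-1) + 2(h_(i-1)+h_i)·σ_i + h_i·σ_(i+1) = 6(Δ_i − Δ_(i-1)) read
  2·σ_0 + 8·σ_1 + 2·σ_2 = 6(Δ_1 - Δ_0) = 6
Natural end conditions: σ_0 = σ_2 = 0.
Forward elimination and back-substitution give σ_0 = 0, σ_1 = 3/4, σ_2 = 0.
On [3, 5], S(x) = -1 - 5/2·(x - 3) + 3/8·(x - 3)² - 1/16·(x - 3)³.
With (x - 3) = 3/2: S(9/2) = -527/128.

-4.1172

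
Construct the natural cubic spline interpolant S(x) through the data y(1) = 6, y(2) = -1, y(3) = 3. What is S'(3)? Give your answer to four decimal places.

6.7500

Put M_i = S'' at the i-th knot. Here h = (1, 1) and Δ = (-7, 4), so the interior equations h_(i-1)·M_(i-1) + 2(h_(i-1)+h_i)·M_i + h_i·M_(i+1) = 6(Δ_i − Δ_(i-1)) read
  1·M_0 + 4·M_1 + 1·M_2 = 6(Δ_1 - Δ_0) = 66
Natural end conditions: M_0 = M_2 = 0.
Forward elimination and back-substitution give M_0 = 0, M_1 = 33/2, M_2 = 0.
On [2, 3], S'(x) = b_1 + 2c_1·(x - 2) + 3d_1·(x - 2)² with b_1 = Δ_1 - h_1(2M_1 + M_2)/6 = -3/2, c_1 = M_1/2 = 33/4, d_1 = (M_2 - M_1)/(6h_1) = -11/4. So S'(3) = 27/4.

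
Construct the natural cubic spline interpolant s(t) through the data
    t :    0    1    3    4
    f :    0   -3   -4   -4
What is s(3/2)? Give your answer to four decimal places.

-3.7656

Write M_i for s''(x_i). With h_i = 1, 2, 1 and divided differences Δ_i = -3, -1/2, 0, the continuity of s' gives the tridiagonal system
  1·M_0 + 6·M_1 + 2·M_2 = 6(Δ_1 - Δ_0) = 15
  2·M_1 + 6·M_2 + 1·M_3 = 6(Δ_2 - Δ_1) = 3
Natural end conditions: M_0 = M_3 = 0.
Forward elimination and back-substitution give M_0 = 0, M_1 = 21/8, M_2 = -3/8, M_3 = 0.
On [1, 3], s(t) = -3 - 17/8·(t - 1) + 21/16·(t - 1)² - 1/4·(t - 1)³.
With (t - 1) = 1/2: s(3/2) = -241/64.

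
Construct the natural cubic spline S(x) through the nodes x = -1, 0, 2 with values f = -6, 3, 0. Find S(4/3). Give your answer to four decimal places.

3.0741

With σ_i denoting the second derivative at x_i, h_i = 1, 2, and Δ_i = (y_(i+1) − y_i)/h_i = 9, -3/2:
  1·σ_0 + 6·σ_1 + 2·σ_2 = 6(Δ_1 - Δ_0) = -63
Natural end conditions: σ_0 = σ_2 = 0.
Hence σ_0 = 0, σ_1 = -21/2, σ_2 = 0.
On [0, 2], S(x) = 3 + 11/2·x - 21/4·x² + 7/8·x³.
With x = 4/3: S(4/3) = 83/27.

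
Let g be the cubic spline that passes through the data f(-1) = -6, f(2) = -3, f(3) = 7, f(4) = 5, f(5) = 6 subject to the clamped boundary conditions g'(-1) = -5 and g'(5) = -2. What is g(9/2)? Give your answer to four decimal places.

5.6076

Write σ_i for g''(x_i). With h_i = 3, 1, 1, 1 and divided differences Δ_i = 1, 10, -2, 1, the continuity of g' gives the tridiagonal system
  3·σ_0 + 8·σ_1 + 1·σ_2 = 6(Δ_1 - Δ_0) = 54
  1·σ_1 + 4·σ_2 + 1·σ_3 = 6(Δ_2 - Δ_1) = -72
  1·σ_2 + 4·σ_3 + 1·σ_4 = 6(Δ_3 - Δ_2) = 18
Clamped end conditions give two more equations: 2h_0·σ_0 + h_0·σ_1 = 6(Δ_0 - g'(-1)) = 36 and h_3·σ_3 + 2h_3·σ_4 = 6(g'(5) - Δ_3) = -18.
Forward elimination and back-substitution give σ_0 = 25/18, σ_1 = 83/9, σ_2 = -431/18, σ_3 = 131/9, σ_4 = -293/18.
On [4, 5], g(x) = 5 - 41/36·(x - 4) + 131/18·(x - 4)² - 185/36·(x - 4)³.
With (x - 4) = 1/2: g(9/2) = 1615/288.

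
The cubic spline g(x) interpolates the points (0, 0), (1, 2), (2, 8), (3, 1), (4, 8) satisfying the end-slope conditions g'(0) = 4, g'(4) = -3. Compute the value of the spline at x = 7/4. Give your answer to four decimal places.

Write σ_i for g''(x_i). With h_i = 1, 1, 1, 1 and divided differences Δ_i = 2, 6, -7, 7, the continuity of g' gives the tridiagonal system
  1·σ_0 + 4·σ_1 + 1·σ_2 = 6(Δ_1 - Δ_0) = 24
  1·σ_1 + 4·σ_2 + 1·σ_3 = 6(Δ_2 - Δ_1) = -78
  1·σ_2 + 4·σ_3 + 1·σ_4 = 6(Δ_3 - Δ_2) = 84
Clamped end conditions give two more equations: 2h_0·σ_0 + h_0·σ_1 = 6(Δ_0 - g'(0)) = -12 and h_3·σ_3 + 2h_3·σ_4 = 6(g'(4) - Δ_3) = -60.
Hence σ_0 = -61/4, σ_1 = 37/2, σ_2 = -139/4, σ_3 = 85/2, σ_4 = -205/4.
On [1, 2], g(x) = 2 + 45/8·(x - 1) + 37/4·(x - 1)² - 71/8·(x - 1)³.
With (x - 1) = 3/4: g(7/4) = 3931/512.

7.6777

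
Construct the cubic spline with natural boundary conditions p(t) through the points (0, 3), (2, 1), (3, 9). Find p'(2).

5

With M_i denoting the second derivative at x_i, h_i = 2, 1, and Δ_i = (y_(i+1) − y_i)/h_i = -1, 8:
  2·M_0 + 6·M_1 + 1·M_2 = 6(Δ_1 - Δ_0) = 54
Natural end conditions: M_0 = M_2 = 0.
Solving: M_0 = 0, M_1 = 9, M_2 = 0.
On [2, 3], p'(t) = b_1 + 2c_1·(t - 2) + 3d_1·(t - 2)² with b_1 = Δ_1 - h_1(2M_1 + M_2)/6 = 5, c_1 = M_1/2 = 9/2, d_1 = (M_2 - M_1)/(6h_1) = -3/2. So p'(2) = 5.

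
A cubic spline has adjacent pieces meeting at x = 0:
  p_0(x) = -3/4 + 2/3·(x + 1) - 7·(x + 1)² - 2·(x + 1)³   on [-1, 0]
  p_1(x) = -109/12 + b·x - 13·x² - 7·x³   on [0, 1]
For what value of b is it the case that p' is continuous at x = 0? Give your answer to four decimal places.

-19.3333

p_0'(x) = 2/3 - 14·(x + 1) - 6·(x + 1)², so p_0'(0) = -58/3. On the right, p_1'(0) = b, so b = -58/3.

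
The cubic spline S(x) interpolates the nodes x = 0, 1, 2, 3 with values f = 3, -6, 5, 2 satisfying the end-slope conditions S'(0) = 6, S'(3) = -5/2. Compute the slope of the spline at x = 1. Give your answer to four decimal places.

-1.7667

Put M_i = S'' at the i-th knot. Here h = (1, 1, 1) and Δ = (-9, 11, -3), so the interior equations h_(i-1)·M_(i-1) + 2(h_(i-1)+h_i)·M_i + h_i·M_(i+1) = 6(Δ_i − Δ_(i-1)) read
  1·M_0 + 4·M_1 + 1·M_2 = 6(Δ_1 - Δ_0) = 120
  1·M_1 + 4·M_2 + 1·M_3 = 6(Δ_2 - Δ_1) = -84
Clamped end conditions give two more equations: 2h_0·M_0 + h_0·M_1 = 6(Δ_0 - S'(0)) = -90 and h_2·M_2 + 2h_2·M_3 = 6(S'(3) - Δ_2) = 3.
Solving the tridiagonal system: M_0 = -1117/15, M_1 = 884/15, M_2 = -619/15, M_3 = 332/15.
On [1, 2], S'(x) = b_1 + 2c_1·(x - 1) + 3d_1·(x - 1)² with b_1 = Δ_1 - h_1(2M_1 + M_2)/6 = -53/30, c_1 = M_1/2 = 442/15, d_1 = (M_2 - M_1)/(6h_1) = -167/10. So S'(1) = -53/30.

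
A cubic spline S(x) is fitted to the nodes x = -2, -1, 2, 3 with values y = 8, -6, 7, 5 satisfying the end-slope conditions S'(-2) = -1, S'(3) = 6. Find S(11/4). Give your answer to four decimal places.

Let σ_i = S''(x_i). Step sizes h_i = 1, 3, 1; slopes of the chords Δ_i = (y_(i+1) - y_i)/h_i = -14, 13/3, -2.
  1·σ_0 + 8·σ_1 + 3·σ_2 = 6(Δ_1 - Δ_0) = 110
  3·σ_1 + 8·σ_2 + 1·σ_3 = 6(Δ_2 - Δ_1) = -38
Clamped end conditions give two more equations: 2h_0·σ_0 + h_0·σ_1 = 6(Δ_0 - S'(-2)) = -78 and h_2·σ_2 + 2h_2·σ_3 = 6(S'(3) - Δ_2) = 48.
Solving the tridiagonal system: σ_0 = -3326/63, σ_1 = 1738/63, σ_2 = -1216/63, σ_3 = 2120/63.
On [2, 3], S(x) = 7 - 74/63·(x - 2) - 608/63·(x - 2)² + 556/63·(x - 2)³.
With (x - 2) = 3/4: S(11/4) = 1483/336.

4.4137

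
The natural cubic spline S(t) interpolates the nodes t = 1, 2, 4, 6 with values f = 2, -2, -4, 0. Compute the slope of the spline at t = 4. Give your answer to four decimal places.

Put M_i = S'' at the i-th knot. Here h = (1, 2, 2) and Δ = (-4, -1, 2), so the interior equations h_(i-1)·M_(i-1) + 2(h_(i-1)+h_i)·M_i + h_i·M_(i+1) = 6(Δ_i − Δ_(i-1)) read
  1·M_0 + 6·M_1 + 2·M_2 = 6(Δ_1 - Δ_0) = 18
  2·M_1 + 8·M_2 + 2·M_3 = 6(Δ_2 - Δ_1) = 18
Natural end conditions: M_0 = M_3 = 0.
Solving the tridiagonal system: M_0 = 0, M_1 = 27/11, M_2 = 18/11, M_3 = 0.
On [4, 6], S'(t) = b_2 + 2c_2·(t - 4) + 3d_2·(t - 4)² with b_2 = Δ_2 - h_2(2M_2 + M_3)/6 = 10/11, c_2 = M_2/2 = 9/11, d_2 = (M_3 - M_2)/(6h_2) = -3/22. So S'(4) = 10/11.

0.9091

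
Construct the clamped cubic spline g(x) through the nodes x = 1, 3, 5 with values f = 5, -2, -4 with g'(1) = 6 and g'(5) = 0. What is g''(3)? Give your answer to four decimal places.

Put σ_i = g'' at the i-th knot. Here h = (2, 2) and Δ = (-7/2, -1), so the interior equations h_(i-1)·σ_(i-1) + 2(h_(i-1)+h_i)·σ_i + h_i·σ_(i+1) = 6(Δ_i − Δ_(i-1)) read
  2·σ_0 + 8·σ_1 + 2·σ_2 = 6(Δ_1 - Δ_0) = 15
Clamped end conditions give two more equations: 2h_0·σ_0 + h_0·σ_1 = 6(Δ_0 - g'(1)) = -57 and h_1·σ_1 + 2h_1·σ_2 = 6(g'(5) - Δ_1) = 6.
Solving the tridiagonal system: σ_0 = -141/8, σ_1 = 27/4, σ_2 = -15/8.

6.7500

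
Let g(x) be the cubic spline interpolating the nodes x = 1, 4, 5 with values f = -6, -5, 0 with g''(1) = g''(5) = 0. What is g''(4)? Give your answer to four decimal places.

3.5000

Write M_i for g''(x_i). With h_i = 3, 1 and divided differences Δ_i = 1/3, 5, the continuity of g' gives the tridiagonal system
  3·M_0 + 8·M_1 + 1·M_2 = 6(Δ_1 - Δ_0) = 28
Natural end conditions: M_0 = M_2 = 0.
Solving: M_0 = 0, M_1 = 7/2, M_2 = 0.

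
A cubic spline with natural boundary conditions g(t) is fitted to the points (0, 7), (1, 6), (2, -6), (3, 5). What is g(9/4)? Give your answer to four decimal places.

-5.5031

Let M_i = g''(x_i). Step sizes h_i = 1, 1, 1; slopes of the chords Δ_i = (y_(i+1) - y_i)/h_i = -1, -12, 11.
  1·M_0 + 4·M_1 + 1·M_2 = 6(Δ_1 - Δ_0) = -66
  1·M_1 + 4·M_2 + 1·M_3 = 6(Δ_2 - Δ_1) = 138
Natural end conditions: M_0 = M_3 = 0.
Solving the tridiagonal system: M_0 = 0, M_1 = -134/5, M_2 = 206/5, M_3 = 0.
On [2, 3], g(t) = -6 - 41/15·(t - 2) + 103/5·(t - 2)² - 103/15·(t - 2)³.
With (t - 2) = 1/4: g(9/4) = -1761/320.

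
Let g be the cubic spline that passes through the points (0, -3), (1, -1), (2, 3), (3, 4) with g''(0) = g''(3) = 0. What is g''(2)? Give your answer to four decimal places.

-5.6000

With M_i denoting the second derivative at x_i, h_i = 1, 1, 1, and Δ_i = (y_(i+1) − y_i)/h_i = 2, 4, 1:
  1·M_0 + 4·M_1 + 1·M_2 = 6(Δ_1 - Δ_0) = 12
  1·M_1 + 4·M_2 + 1·M_3 = 6(Δ_2 - Δ_1) = -18
Natural end conditions: M_0 = M_3 = 0.
Hence M_0 = 0, M_1 = 22/5, M_2 = -28/5, M_3 = 0.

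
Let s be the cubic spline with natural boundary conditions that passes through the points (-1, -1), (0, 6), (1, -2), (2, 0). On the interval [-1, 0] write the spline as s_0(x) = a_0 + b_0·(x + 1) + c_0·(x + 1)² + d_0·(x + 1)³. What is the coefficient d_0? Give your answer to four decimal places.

Write m_i for s''(x_i). With h_i = 1, 1, 1 and divided differences Δ_i = 7, -8, 2, the continuity of s' gives the tridiagonal system
  1·m_0 + 4·m_1 + 1·m_2 = 6(Δ_1 - Δ_0) = -90
  1·m_1 + 4·m_2 + 1·m_3 = 6(Δ_2 - Δ_1) = 60
Natural end conditions: m_0 = m_3 = 0.
Solving the tridiagonal system: m_0 = 0, m_1 = -28, m_2 = 22, m_3 = 0.
On [-1, 0], with s_0(x) = a_0 + b_0·(x + 1) + c_0·(x + 1)² + d_0·(x + 1)³: c_0 = m_0/2 = 0, d_0 = (m_1 - m_0)/(6h_0) = -14/3, b_0 = Δ_0 - h_0(2m_0 + m_1)/6 = 35/3.

-4.6667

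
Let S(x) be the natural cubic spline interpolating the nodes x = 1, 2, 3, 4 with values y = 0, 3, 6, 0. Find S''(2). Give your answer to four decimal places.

Put M_i = S'' at the i-th knot. Here h = (1, 1, 1) and Δ = (3, 3, -6), so the interior equations h_(i-1)·M_(i-1) + 2(h_(i-1)+h_i)·M_i + h_i·M_(i+1) = 6(Δ_i − Δ_(i-1)) read
  1·M_0 + 4·M_1 + 1·M_2 = 6(Δ_1 - Δ_0) = 0
  1·M_1 + 4·M_2 + 1·M_3 = 6(Δ_2 - Δ_1) = -54
Natural end conditions: M_0 = M_3 = 0.
Solving: M_0 = 0, M_1 = 18/5, M_2 = -72/5, M_3 = 0.

3.6000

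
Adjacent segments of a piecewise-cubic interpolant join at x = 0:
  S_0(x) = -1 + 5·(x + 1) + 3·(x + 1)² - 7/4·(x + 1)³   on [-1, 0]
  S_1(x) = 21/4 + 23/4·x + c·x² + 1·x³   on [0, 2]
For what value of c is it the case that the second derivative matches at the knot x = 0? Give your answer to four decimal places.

-2.2500

S_0''(x) = 6 - 21/2·(x + 1), so S_0''(0) = -9/2. On the right, S_1''(0) = 2c, so c = -9/4.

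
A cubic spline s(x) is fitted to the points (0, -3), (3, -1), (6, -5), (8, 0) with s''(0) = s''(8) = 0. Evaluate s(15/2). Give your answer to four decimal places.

Put M_i = s'' at the i-th knot. Here h = (3, 3, 2) and Δ = (2/3, -4/3, 5/2), so the interior equations h_(i-1)·M_(i-1) + 2(h_(i-1)+h_i)·M_i + h_i·M_(i+1) = 6(Δ_i − Δ_(i-1)) read
  3·M_0 + 12·M_1 + 3·M_2 = 6(Δ_1 - Δ_0) = -12
  3·M_1 + 10·M_2 + 2·M_3 = 6(Δ_2 - Δ_1) = 23
Natural end conditions: M_0 = M_3 = 0.
Hence M_0 = 0, M_1 = -63/37, M_2 = 104/37, M_3 = 0.
On [6, 8], s(x) = -5 + 139/222·(x - 6) + 52/37·(x - 6)² - 26/111·(x - 6)³.
With (x - 6) = 3/2: s(15/2) = -125/74.

-1.6892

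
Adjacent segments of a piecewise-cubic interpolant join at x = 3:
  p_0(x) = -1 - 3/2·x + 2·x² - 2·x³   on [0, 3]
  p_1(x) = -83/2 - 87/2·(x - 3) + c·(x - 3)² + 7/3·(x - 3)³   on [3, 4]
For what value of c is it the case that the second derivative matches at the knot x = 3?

-16

p_0''(x) = 4 - 12·x, so p_0''(3) = -32. On the right, p_1''(3) = 2c, so c = -16.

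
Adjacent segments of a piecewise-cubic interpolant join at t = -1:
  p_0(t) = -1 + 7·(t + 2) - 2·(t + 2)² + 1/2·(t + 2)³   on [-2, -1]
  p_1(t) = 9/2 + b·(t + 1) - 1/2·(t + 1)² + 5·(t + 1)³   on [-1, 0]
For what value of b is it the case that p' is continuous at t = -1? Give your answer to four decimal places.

p_0'(t) = 7 - 4·(t + 2) + 3/2·(t + 2)², so p_0'(-1) = 9/2. On the right, p_1'(-1) = b, so b = 9/2.

4.5000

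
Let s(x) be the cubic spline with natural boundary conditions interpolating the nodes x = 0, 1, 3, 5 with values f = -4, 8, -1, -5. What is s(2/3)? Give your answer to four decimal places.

5.1532

Let m_i = s''(x_i). Step sizes h_i = 1, 2, 2; slopes of the chords Δ_i = (y_(i+1) - y_i)/h_i = 12, -9/2, -2.
  1·m_0 + 6·m_1 + 2·m_2 = 6(Δ_1 - Δ_0) = -99
  2·m_1 + 8·m_2 + 2·m_3 = 6(Δ_2 - Δ_1) = 15
Natural end conditions: m_0 = m_3 = 0.
Hence m_0 = 0, m_1 = -411/22, m_2 = 72/11, m_3 = 0.
On [0, 1], s(x) = -4 + 665/44·x + 0·x² - 137/44·x³.
With x = 2/3: s(2/3) = 3061/594.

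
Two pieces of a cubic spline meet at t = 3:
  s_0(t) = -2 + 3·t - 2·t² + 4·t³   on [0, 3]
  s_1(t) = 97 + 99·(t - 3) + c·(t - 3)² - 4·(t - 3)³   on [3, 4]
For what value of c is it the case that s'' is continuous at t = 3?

34

s_0''(t) = -4 + 24·t, so s_0''(3) = 68. On the right, s_1''(3) = 2c, so c = 34.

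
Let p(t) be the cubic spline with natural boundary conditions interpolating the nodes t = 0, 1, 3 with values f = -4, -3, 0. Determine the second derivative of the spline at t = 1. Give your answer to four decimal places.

With m_i denoting the second derivative at x_i, h_i = 1, 2, and Δ_i = (y_(i+1) − y_i)/h_i = 1, 3/2:
  1·m_0 + 6·m_1 + 2·m_2 = 6(Δ_1 - Δ_0) = 3
Natural end conditions: m_0 = m_2 = 0.
Solving the tridiagonal system: m_0 = 0, m_1 = 1/2, m_2 = 0.

0.5000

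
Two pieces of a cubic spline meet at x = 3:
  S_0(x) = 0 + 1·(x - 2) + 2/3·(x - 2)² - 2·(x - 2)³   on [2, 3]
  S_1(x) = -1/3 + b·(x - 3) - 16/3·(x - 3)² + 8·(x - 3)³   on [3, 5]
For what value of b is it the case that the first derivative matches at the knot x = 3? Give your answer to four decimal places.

-3.6667

S_0'(x) = 1 + 4/3·(x - 2) - 6·(x - 2)², so S_0'(3) = -11/3. On the right, S_1'(3) = b, so b = -11/3.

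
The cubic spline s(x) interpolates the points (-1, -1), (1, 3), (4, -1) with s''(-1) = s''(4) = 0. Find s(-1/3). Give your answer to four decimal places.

0.7284

Put M_i = s'' at the i-th knot. Here h = (2, 3) and Δ = (2, -4/3), so the interior equations h_(i-1)·M_(i-1) + 2(h_(i-1)+h_i)·M_i + h_i·M_(i+1) = 6(Δ_i − Δ_(i-1)) read
  2·M_0 + 10·M_1 + 3·M_2 = 6(Δ_1 - Δ_0) = -20
Natural end conditions: M_0 = M_2 = 0.
Hence M_0 = 0, M_1 = -2, M_2 = 0.
On [-1, 1], s(x) = -1 + 8/3·(x + 1) + 0·(x + 1)² - 1/6·(x + 1)³.
With (x + 1) = 2/3: s(-1/3) = 59/81.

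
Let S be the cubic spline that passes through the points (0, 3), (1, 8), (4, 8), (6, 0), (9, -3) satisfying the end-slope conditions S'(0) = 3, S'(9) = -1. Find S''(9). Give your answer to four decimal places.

-1.2542

Put m_i = S'' at the i-th knot. Here h = (1, 3, 2, 3) and Δ = (5, 0, -4, -1), so the interior equations h_(i-1)·m_(i-1) + 2(h_(i-1)+h_i)·m_i + h_i·m_(i+1) = 6(Δ_i − Δ_(i-1)) read
  1·m_0 + 8·m_1 + 3·m_2 = 6(Δ_1 - Δ_0) = -30
  3·m_1 + 10·m_2 + 2·m_3 = 6(Δ_2 - Δ_1) = -24
  2·m_2 + 10·m_3 + 3·m_4 = 6(Δ_3 - Δ_2) = 18
Clamped end conditions give two more equations: 2h_0·m_0 + h_0·m_1 = 6(Δ_0 - S'(0)) = 12 and h_3·m_3 + 2h_3·m_4 = 6(S'(9) - Δ_3) = 0.
Solving the tridiagonal system: m_0 = 476/59, m_1 = -244/59, m_2 = -98/59, m_3 = 148/59, m_4 = -74/59.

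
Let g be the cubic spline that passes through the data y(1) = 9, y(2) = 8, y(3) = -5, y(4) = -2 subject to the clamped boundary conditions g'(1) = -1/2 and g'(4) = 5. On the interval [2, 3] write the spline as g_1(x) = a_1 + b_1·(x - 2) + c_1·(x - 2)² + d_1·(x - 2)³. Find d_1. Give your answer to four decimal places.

10.7000

Put M_i = g'' at the i-th knot. Here h = (1, 1, 1) and Δ = (-1, -13, 3), so the interior equations h_(i-1)·M_(i-1) + 2(h_(i-1)+h_i)·M_i + h_i·M_(i+1) = 6(Δ_i − Δ_(i-1)) read
  1·M_0 + 4·M_1 + 1·M_2 = 6(Δ_1 - Δ_0) = -72
  1·M_1 + 4·M_2 + 1·M_3 = 6(Δ_2 - Δ_1) = 96
Clamped end conditions give two more equations: 2h_0·M_0 + h_0·M_1 = 6(Δ_0 - g'(1)) = -3 and h_2·M_2 + 2h_2·M_3 = 6(g'(4) - Δ_2) = 12.
Solving: M_0 = 202/15, M_1 = -449/15, M_2 = 514/15, M_3 = -167/15.
On [2, 3], with g_1(x) = a_1 + b_1·(x - 2) + c_1·(x - 2)² + d_1·(x - 2)³: c_1 = M_1/2 = -449/30, d_1 = (M_2 - M_1)/(6h_1) = 107/10, b_1 = Δ_1 - h_1(2M_1 + M_2)/6 = -131/15.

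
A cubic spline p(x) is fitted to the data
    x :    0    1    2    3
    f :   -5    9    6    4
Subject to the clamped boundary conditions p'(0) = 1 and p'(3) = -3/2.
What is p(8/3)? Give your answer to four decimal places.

Put M_i = p'' at the i-th knot. Here h = (1, 1, 1) and Δ = (14, -3, -2), so the interior equations h_(i-1)·M_(i-1) + 2(h_(i-1)+h_i)·M_i + h_i·M_(i+1) = 6(Δ_i − Δ_(i-1)) read
  1·M_0 + 4·M_1 + 1·M_2 = 6(Δ_1 - Δ_0) = -102
  1·M_1 + 4·M_2 + 1·M_3 = 6(Δ_2 - Δ_1) = 6
Clamped end conditions give two more equations: 2h_0·M_0 + h_0·M_1 = 6(Δ_0 - p'(0)) = 78 and h_2·M_2 + 2h_2·M_3 = 6(p'(3) - Δ_2) = 3.
Solving: M_0 = 917/15, M_1 = -664/15, M_2 = 209/15, M_3 = -82/15.
On [2, 3], p(x) = 6 - 86/15·(x - 2) + 209/30·(x - 2)² - 97/30·(x - 2)³.
With (x - 2) = 2/3: p(8/3) = 1748/405.

4.3160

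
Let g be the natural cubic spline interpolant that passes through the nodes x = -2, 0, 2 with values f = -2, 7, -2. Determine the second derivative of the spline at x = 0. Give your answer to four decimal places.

Let M_i = g''(x_i). Step sizes h_i = 2, 2; slopes of the chords Δ_i = (y_(i+1) - y_i)/h_i = 9/2, -9/2.
  2·M_0 + 8·M_1 + 2·M_2 = 6(Δ_1 - Δ_0) = -54
Natural end conditions: M_0 = M_2 = 0.
Forward elimination and back-substitution give M_0 = 0, M_1 = -27/4, M_2 = 0.

-6.7500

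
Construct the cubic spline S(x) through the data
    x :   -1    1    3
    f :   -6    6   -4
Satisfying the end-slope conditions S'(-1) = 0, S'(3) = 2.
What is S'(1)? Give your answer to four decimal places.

0.2500

With σ_i denoting the second derivative at x_i, h_i = 2, 2, and Δ_i = (y_(i+1) − y_i)/h_i = 6, -5:
  2·σ_0 + 8·σ_1 + 2·σ_2 = 6(Δ_1 - Δ_0) = -66
Clamped end conditions give two more equations: 2h_0·σ_0 + h_0·σ_1 = 6(Δ_0 - S'(-1)) = 36 and h_1·σ_1 + 2h_1·σ_2 = 6(S'(3) - Δ_1) = 42.
Solving the tridiagonal system: σ_0 = 71/4, σ_1 = -35/2, σ_2 = 77/4.
On [1, 3], S'(x) = b_1 + 2c_1·(x - 1) + 3d_1·(x - 1)² with b_1 = Δ_1 - h_1(2σ_1 + σ_2)/6 = 1/4, c_1 = σ_1/2 = -35/4, d_1 = (σ_2 - σ_1)/(6h_1) = 49/16. So S'(1) = 1/4.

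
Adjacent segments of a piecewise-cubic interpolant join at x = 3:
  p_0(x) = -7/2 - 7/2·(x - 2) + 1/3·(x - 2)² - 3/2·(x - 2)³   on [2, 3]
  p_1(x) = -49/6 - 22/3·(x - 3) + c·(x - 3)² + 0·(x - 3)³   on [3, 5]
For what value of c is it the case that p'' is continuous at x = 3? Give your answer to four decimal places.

p_0''(x) = 2/3 - 9·(x - 2), so p_0''(3) = -25/3. On the right, p_1''(3) = 2c, so c = -25/6.

-4.1667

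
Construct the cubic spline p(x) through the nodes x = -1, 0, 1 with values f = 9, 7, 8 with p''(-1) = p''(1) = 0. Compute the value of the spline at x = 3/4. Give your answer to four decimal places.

7.5742

Put M_i = p'' at the i-th knot. Here h = (1, 1) and Δ = (-2, 1), so the interior equations h_(i-1)·M_(i-1) + 2(h_(i-1)+h_i)·M_i + h_i·M_(i+1) = 6(Δ_i − Δ_(i-1)) read
  1·M_0 + 4·M_1 + 1·M_2 = 6(Δ_1 - Δ_0) = 18
Natural end conditions: M_0 = M_2 = 0.
Forward elimination and back-substitution give M_0 = 0, M_1 = 9/2, M_2 = 0.
On [0, 1], p(x) = 7 - 1/2·x + 9/4·x² - 3/4·x³.
With x = 3/4: p(3/4) = 1939/256.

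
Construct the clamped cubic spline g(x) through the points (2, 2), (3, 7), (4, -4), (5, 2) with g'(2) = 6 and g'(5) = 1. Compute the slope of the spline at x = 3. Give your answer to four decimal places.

-5.3333

With M_i denoting the second derivative at x_i, h_i = 1, 1, 1, and Δ_i = (y_(i+1) − y_i)/h_i = 5, -11, 6:
  1·M_0 + 4·M_1 + 1·M_2 = 6(Δ_1 - Δ_0) = -96
  1·M_1 + 4·M_2 + 1·M_3 = 6(Δ_2 - Δ_1) = 102
Clamped end conditions give two more equations: 2h_0·M_0 + h_0·M_1 = 6(Δ_0 - g'(2)) = -6 and h_2·M_2 + 2h_2·M_3 = 6(g'(5) - Δ_2) = -30.
Solving the tridiagonal system: M_0 = 50/3, M_1 = -118/3, M_2 = 134/3, M_3 = -112/3.
On [3, 4], g'(x) = b_1 + 2c_1·(x - 3) + 3d_1·(x - 3)² with b_1 = Δ_1 - h_1(2M_1 + M_2)/6 = -16/3, c_1 = M_1/2 = -59/3, d_1 = (M_2 - M_1)/(6h_1) = 14. So g'(3) = -16/3.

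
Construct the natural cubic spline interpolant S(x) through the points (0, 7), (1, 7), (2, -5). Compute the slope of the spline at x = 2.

Write M_i for S''(x_i). With h_i = 1, 1 and divided differences Δ_i = 0, -12, the continuity of S' gives the tridiagonal system
  1·M_0 + 4·M_1 + 1·M_2 = 6(Δ_1 - Δ_0) = -72
Natural end conditions: M_0 = M_2 = 0.
Solving the tridiagonal system: M_0 = 0, M_1 = -18, M_2 = 0.
On [1, 2], S'(x) = b_1 + 2c_1·(x - 1) + 3d_1·(x - 1)² with b_1 = Δ_1 - h_1(2M_1 + M_2)/6 = -6, c_1 = M_1/2 = -9, d_1 = (M_2 - M_1)/(6h_1) = 3. So S'(2) = -15.

-15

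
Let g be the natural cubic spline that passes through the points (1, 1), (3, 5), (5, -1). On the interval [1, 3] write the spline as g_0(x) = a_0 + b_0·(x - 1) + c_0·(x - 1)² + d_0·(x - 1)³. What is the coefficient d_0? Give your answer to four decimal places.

-0.3125

Let m_i = g''(x_i). Step sizes h_i = 2, 2; slopes of the chords Δ_i = (y_(i+1) - y_i)/h_i = 2, -3.
  2·m_0 + 8·m_1 + 2·m_2 = 6(Δ_1 - Δ_0) = -30
Natural end conditions: m_0 = m_2 = 0.
Solving the tridiagonal system: m_0 = 0, m_1 = -15/4, m_2 = 0.
On [1, 3], with g_0(x) = a_0 + b_0·(x - 1) + c_0·(x - 1)² + d_0·(x - 1)³: c_0 = m_0/2 = 0, d_0 = (m_1 - m_0)/(6h_0) = -5/16, b_0 = Δ_0 - h_0(2m_0 + m_1)/6 = 13/4.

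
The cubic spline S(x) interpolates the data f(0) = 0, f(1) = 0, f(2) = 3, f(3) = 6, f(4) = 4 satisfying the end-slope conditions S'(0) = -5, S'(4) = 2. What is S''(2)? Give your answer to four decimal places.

With M_i denoting the second derivative at x_i, h_i = 1, 1, 1, 1, and Δ_i = (y_(i+1) − y_i)/h_i = 0, 3, 3, -2:
  1·M_0 + 4·M_1 + 1·M_2 = 6(Δ_1 - Δ_0) = 18
  1·M_1 + 4·M_2 + 1·M_3 = 6(Δ_2 - Δ_1) = 0
  1·M_2 + 4·M_3 + 1·M_4 = 6(Δ_3 - Δ_2) = -30
Clamped end conditions give two more equations: 2h_0·M_0 + h_0·M_1 = 6(Δ_0 - S'(0)) = 30 and h_3·M_3 + 2h_3·M_4 = 6(S'(4) - Δ_3) = 24.
Solving the tridiagonal system: M_0 = 421/28, M_1 = -1/14, M_2 = 13/4, M_3 = -181/14, M_4 = 517/28.

3.2500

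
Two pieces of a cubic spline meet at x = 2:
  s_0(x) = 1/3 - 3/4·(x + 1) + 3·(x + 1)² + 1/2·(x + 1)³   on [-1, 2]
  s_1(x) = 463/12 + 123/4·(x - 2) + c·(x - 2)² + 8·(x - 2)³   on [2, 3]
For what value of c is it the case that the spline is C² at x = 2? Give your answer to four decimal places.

s_0''(x) = 6 + 3·(x + 1), so s_0''(2) = 15. On the right, s_1''(2) = 2c, so c = 15/2.

7.5000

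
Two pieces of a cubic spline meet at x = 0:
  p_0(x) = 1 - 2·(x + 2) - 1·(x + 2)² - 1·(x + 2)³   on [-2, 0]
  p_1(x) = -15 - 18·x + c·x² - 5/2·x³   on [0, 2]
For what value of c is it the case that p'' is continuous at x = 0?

-7

p_0''(x) = -2 - 6·(x + 2), so p_0''(0) = -14. On the right, p_1''(0) = 2c, so c = -7.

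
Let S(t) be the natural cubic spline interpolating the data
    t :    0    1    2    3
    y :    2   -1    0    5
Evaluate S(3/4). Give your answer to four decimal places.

-0.5125

Write M_i for S''(x_i). With h_i = 1, 1, 1 and divided differences Δ_i = -3, 1, 5, the continuity of S' gives the tridiagonal system
  1·M_0 + 4·M_1 + 1·M_2 = 6(Δ_1 - Δ_0) = 24
  1·M_1 + 4·M_2 + 1·M_3 = 6(Δ_2 - Δ_1) = 24
Natural end conditions: M_0 = M_3 = 0.
Solving the tridiagonal system: M_0 = 0, M_1 = 24/5, M_2 = 24/5, M_3 = 0.
On [0, 1], S(t) = 2 - 19/5·t + 0·t² + 4/5·t³.
With t = 3/4: S(3/4) = -41/80.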